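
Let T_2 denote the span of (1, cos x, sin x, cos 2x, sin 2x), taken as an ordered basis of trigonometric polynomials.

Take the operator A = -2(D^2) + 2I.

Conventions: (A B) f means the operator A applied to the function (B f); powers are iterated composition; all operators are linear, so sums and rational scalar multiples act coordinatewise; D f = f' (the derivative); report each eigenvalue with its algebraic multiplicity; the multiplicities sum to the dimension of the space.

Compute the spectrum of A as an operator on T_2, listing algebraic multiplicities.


λ = 2 (multiplicity 1), λ = 4 (multiplicity 2), λ = 10 (multiplicity 2)

image of 1: 2
image of cos x: 4cos x
image of sin x: 4sin x
image of cos 2x: 10cos 2x
image of sin 2x: 10sin 2x
the matrix is diagonal; its diagonal is (2, 4, 4, 10, 10)
for a triangular matrix the eigenvalues are the diagonal entries, with algebraic multiplicity their repetition count


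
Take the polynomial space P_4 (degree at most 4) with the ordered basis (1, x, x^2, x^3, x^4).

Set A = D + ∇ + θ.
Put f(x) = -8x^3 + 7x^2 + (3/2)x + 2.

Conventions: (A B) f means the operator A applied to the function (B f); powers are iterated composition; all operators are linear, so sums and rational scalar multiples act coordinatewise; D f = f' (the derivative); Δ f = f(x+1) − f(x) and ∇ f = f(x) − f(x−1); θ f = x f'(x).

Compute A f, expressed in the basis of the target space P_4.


the result is g(x) = -24x^3 - 34x^2 + (107/2)x - 12

D f = -24x^2 + 14x + 3/2
∇ f = -24x^2 + 38x - 27/2
θ f = -24x^3 + 14x^2 + (3/2)x
(D + ∇ + θ) f = -24x^3 - 34x^2 + (107/2)x - 12


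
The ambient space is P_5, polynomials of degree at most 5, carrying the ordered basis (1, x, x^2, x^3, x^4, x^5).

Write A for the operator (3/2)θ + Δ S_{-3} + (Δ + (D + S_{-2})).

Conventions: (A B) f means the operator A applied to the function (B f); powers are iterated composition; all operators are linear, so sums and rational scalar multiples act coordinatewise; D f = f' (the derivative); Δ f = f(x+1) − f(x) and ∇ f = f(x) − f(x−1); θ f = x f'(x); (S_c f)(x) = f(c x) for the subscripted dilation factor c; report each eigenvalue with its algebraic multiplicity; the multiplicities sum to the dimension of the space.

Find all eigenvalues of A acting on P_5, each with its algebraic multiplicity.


image of 1: 1
image of x: -(1/2)x - 1
image of x^2: 7x^2 + 22x + 10
image of x^3: -(7/2)x^3 - 75x^2 - 78x - 26
image of x^4: 22x^4 + 332x^3 + 492x^2 + 328x + 82
image of x^5: -(49/2)x^5 - 1205x^4 - 2420x^3 - 2420x^2 - 1210x - 242
the matrix is upper triangular; its diagonal is (1, -1/2, 7, -7/2, 22, -49/2)
for a triangular matrix the eigenvalues are the diagonal entries, with algebraic multiplicity their repetition count

λ = -49/2 (multiplicity 1), λ = -7/2 (multiplicity 1), λ = -1/2 (multiplicity 1), λ = 1 (multiplicity 1), λ = 7 (multiplicity 1), λ = 22 (multiplicity 1)


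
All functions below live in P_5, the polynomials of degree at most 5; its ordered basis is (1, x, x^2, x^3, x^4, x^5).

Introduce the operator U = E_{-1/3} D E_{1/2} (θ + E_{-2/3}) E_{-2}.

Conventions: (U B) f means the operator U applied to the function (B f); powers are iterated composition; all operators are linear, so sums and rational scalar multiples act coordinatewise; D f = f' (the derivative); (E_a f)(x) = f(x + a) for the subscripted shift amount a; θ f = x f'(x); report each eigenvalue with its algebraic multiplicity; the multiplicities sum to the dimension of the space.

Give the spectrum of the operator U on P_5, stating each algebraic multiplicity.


λ = 0 (multiplicity 6)

image of 1: 0
image of x: 2
image of x^2: 6x - 25/3
image of x^3: 12x^2 - 36x + 27
image of x^4: 20x^3 - 94x^2 + (445/3)x - 4343/54
image of x^5: 30x^4 - (580/3)x^3 + (1415/3)x^2 - (14185/27)x + 149855/648
the matrix is upper triangular; its diagonal is (0, 0, 0, 0, 0, 0)
for a triangular matrix the eigenvalues are the diagonal entries, with algebraic multiplicity their repetition count


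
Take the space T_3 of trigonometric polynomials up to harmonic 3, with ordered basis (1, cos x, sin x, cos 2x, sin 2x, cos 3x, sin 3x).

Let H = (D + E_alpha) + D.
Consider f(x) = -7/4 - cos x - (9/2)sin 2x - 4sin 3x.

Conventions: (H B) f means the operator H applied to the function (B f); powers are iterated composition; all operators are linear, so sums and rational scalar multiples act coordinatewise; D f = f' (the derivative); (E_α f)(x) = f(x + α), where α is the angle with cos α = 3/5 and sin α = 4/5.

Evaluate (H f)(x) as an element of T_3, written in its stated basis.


g(x) = -7/4 - (3/5)cos x + (14/5)sin x - (558/25)cos 2x + (63/50)sin 2x - (3176/125)cos 3x + (468/125)sin 3x

D f = sin x - 9cos 2x - 12cos 3x
E_alpha f = -7/4 - (3/5)cos x + (4/5)sin x - (108/25)cos 2x + (63/50)sin 2x - (176/125)cos 3x + (468/125)sin 3x
(D + E_alpha) f = -7/4 - (3/5)cos x + (9/5)sin x - (333/25)cos 2x + (63/50)sin 2x - (1676/125)cos 3x + (468/125)sin 3x
D f = sin x - 9cos 2x - 12cos 3x
((D + E_alpha) + D) f = -7/4 - (3/5)cos x + (14/5)sin x - (558/25)cos 2x + (63/50)sin 2x - (3176/125)cos 3x + (468/125)sin 3x


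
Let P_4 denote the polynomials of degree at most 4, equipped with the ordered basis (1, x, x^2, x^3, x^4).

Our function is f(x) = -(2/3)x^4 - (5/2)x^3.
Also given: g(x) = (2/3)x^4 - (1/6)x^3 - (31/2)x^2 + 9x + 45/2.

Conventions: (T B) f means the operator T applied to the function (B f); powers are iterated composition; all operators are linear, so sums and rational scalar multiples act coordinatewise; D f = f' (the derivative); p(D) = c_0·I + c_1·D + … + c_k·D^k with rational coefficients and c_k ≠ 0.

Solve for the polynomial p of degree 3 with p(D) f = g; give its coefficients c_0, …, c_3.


D^0 f = -(2/3)x^4 - (5/2)x^3
D^1 f = -(8/3)x^3 - (15/2)x^2
D^2 f = -8x^2 - 15x
D^3 f = -16x - 15
matching coefficients of g against c_0 f + c_1 Df + … from the top degree down determines the c_i
solution: c_0 = -1, c_1 = 1, c_2 = 1, c_3 = -3/2

p(D) = -I + D + D^2 − (3/2)·D^3, i.e. c_0 = -1, c_1 = 1, c_2 = 1, c_3 = -3/2


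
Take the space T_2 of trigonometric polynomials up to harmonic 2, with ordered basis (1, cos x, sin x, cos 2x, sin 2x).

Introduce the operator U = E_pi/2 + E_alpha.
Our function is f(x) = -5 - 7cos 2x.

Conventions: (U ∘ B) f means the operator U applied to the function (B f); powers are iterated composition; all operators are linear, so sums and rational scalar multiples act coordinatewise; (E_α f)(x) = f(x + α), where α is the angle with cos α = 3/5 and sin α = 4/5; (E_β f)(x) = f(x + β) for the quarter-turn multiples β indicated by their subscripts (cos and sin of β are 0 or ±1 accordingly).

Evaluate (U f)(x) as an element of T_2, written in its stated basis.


E_pi/2 f = -5 + 7cos 2x
E_alpha f = -5 + (49/25)cos 2x + (168/25)sin 2x
(E_pi/2 + E_alpha) f = -10 + (224/25)cos 2x + (168/25)sin 2x

the result is g(x) = -10 + (224/25)cos 2x + (168/25)sin 2x


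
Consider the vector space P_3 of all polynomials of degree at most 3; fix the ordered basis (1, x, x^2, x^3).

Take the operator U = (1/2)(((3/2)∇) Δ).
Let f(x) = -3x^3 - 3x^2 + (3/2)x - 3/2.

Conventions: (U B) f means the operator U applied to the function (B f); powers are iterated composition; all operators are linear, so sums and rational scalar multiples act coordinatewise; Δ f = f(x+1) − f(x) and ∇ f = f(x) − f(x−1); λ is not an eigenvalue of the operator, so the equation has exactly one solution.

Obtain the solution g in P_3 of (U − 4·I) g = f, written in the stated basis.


the result is g(x) = (3/4)x^3 + (3/4)x^2 + (15/32)x + 21/32

write g with unknown coordinates in the stated basis and equate coefficients in (U − 4·I) g = f
solving from the highest basis element down gives g = (3/4)x^3 + (3/4)x^2 + (15/32)x + 21/32
check: U g = (27/8)x + 9/8
so U g − 4·g = -3x^3 - 3x^2 + (3/2)x - 3/2 = f ✓


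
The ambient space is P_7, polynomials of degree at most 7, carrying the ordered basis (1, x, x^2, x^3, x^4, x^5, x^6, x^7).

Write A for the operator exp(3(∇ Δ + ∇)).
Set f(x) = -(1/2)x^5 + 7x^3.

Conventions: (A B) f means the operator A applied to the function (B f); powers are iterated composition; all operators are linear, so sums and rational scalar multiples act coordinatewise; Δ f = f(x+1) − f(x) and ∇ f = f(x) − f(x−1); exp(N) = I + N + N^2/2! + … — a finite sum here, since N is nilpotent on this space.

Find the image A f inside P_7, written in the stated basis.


g(x) = -(1/2)x^5 - (15/2)x^4 - 53x^3 - 222x^2 - (1041/2)x - 534

order-1 term: -(15/2)x^4 - 15x^3 + 48x^2 + (111/2)x + 39/2
order-2 term: -45x^3 - 135x^2 + (63/2)x + 243/2
order-3 term: -135x^2 - 405x - 297/2
order-4 term: -(405/2)x - 405
order-5 term: -243/2
the series for exp(3(∇ Δ + ∇)) f terminates at order 5
exp(3(∇ Δ + ∇)) f = -(1/2)x^5 - (15/2)x^4 - 53x^3 - 222x^2 - (1041/2)x - 534


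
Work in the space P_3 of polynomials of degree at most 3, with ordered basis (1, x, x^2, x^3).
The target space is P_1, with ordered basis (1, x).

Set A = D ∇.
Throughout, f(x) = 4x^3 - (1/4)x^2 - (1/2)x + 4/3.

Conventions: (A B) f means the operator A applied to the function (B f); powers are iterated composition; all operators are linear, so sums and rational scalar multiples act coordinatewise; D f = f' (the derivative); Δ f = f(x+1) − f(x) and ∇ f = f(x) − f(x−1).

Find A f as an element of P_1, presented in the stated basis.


the image equals g(x) = 24x - 25/2

∇ f = 12x^2 - (25/2)x + 15/4
D ∇ f = 24x - 25/2


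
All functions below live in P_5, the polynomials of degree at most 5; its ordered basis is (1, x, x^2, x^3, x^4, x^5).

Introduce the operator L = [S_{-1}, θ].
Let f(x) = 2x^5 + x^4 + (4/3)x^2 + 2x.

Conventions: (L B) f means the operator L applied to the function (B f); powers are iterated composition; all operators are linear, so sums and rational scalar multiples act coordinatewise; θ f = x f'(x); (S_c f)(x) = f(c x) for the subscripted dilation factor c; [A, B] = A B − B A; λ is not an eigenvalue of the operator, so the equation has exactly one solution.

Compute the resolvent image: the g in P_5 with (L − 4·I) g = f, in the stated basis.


write g with unknown coordinates in the stated basis and equate coefficients in (L − 4·I) g = f
solving from the highest basis element down gives g = -(1/2)x^5 - (1/4)x^4 - (1/3)x^2 - (1/2)x
check: L g = 0
so L g − 4·g = 2x^5 + x^4 + (4/3)x^2 + 2x = f ✓

the image equals g(x) = -(1/2)x^5 - (1/4)x^4 - (1/3)x^2 - (1/2)x


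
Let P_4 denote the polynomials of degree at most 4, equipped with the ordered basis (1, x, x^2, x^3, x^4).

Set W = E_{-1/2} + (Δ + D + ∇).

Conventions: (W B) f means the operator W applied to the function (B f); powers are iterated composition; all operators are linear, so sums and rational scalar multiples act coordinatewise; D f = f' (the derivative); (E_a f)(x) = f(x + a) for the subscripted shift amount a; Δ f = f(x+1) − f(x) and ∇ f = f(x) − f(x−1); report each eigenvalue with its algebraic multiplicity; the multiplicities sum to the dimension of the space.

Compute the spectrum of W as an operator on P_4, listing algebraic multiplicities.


image of 1: 1
image of x: x + 5/2
image of x^2: x^2 + 5x + 1/4
image of x^3: x^3 + (15/2)x^2 + (3/4)x + 15/8
image of x^4: x^4 + 10x^3 + (3/2)x^2 + (15/2)x + 1/16
the matrix is upper triangular; its diagonal is (1, 1, 1, 1, 1)
for a triangular matrix the eigenvalues are the diagonal entries, with algebraic multiplicity their repetition count

λ = 1 (multiplicity 5)


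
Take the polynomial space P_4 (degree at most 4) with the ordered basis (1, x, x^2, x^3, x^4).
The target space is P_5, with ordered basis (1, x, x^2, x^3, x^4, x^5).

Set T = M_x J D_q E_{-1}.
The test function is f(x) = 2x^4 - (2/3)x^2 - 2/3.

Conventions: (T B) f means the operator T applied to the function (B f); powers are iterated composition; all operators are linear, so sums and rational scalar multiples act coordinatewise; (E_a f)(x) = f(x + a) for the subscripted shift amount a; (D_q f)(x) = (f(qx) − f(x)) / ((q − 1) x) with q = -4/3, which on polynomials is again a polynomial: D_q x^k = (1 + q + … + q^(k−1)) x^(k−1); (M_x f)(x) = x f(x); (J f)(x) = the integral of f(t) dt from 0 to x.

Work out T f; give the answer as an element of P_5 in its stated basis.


E_{-1} f = 2x^4 - 8x^3 + (34/3)x^2 - (20/3)x + 2/3
D_q E_{-1} f = -(50/27)x^3 - (104/9)x^2 - (34/9)x - 20/3
J D_q E_{-1} f = -(25/54)x^4 - (104/27)x^3 - (17/9)x^2 - (20/3)x
M_x (J D_q E_{-1}) f = -(25/54)x^5 - (104/27)x^4 - (17/9)x^3 - (20/3)x^2

the result is g(x) = -(25/54)x^5 - (104/27)x^4 - (17/9)x^3 - (20/3)x^2


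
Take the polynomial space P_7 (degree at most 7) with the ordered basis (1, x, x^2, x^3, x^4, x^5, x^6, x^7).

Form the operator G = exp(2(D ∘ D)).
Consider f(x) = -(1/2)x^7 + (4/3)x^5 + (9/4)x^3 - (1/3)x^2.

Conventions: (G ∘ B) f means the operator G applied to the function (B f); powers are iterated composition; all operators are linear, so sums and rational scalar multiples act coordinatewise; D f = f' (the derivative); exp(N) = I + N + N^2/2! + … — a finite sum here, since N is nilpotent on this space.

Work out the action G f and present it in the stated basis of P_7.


the result is g(x) = -(1/2)x^7 - (122/3)x^5 - (9413/12)x^3 - (1/3)x^2 - 3013x - 4/3

order-1 term: -42x^5 + (160/3)x^3 + 27x - 4/3
order-2 term: -840x^3 + 320x
order-3 term: -3360x
the series for exp(2(D ∘ D)) f terminates at order 3
exp(2(D ∘ D)) f = -(1/2)x^7 - (122/3)x^5 - (9413/12)x^3 - (1/3)x^2 - 3013x - 4/3


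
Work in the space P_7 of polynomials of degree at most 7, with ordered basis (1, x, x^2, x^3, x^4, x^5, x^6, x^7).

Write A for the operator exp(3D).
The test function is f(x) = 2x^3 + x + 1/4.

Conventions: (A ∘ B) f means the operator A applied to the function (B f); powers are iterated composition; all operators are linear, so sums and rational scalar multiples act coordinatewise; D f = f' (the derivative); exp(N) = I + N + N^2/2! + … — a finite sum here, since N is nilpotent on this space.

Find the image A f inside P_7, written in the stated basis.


order-1 term: 18x^2 + 3
order-2 term: 54x
order-3 term: 54
the series for exp(3D) f terminates at order 3
exp(3D) f = 2x^3 + 18x^2 + 55x + 229/4

the image equals g(x) = 2x^3 + 18x^2 + 55x + 229/4


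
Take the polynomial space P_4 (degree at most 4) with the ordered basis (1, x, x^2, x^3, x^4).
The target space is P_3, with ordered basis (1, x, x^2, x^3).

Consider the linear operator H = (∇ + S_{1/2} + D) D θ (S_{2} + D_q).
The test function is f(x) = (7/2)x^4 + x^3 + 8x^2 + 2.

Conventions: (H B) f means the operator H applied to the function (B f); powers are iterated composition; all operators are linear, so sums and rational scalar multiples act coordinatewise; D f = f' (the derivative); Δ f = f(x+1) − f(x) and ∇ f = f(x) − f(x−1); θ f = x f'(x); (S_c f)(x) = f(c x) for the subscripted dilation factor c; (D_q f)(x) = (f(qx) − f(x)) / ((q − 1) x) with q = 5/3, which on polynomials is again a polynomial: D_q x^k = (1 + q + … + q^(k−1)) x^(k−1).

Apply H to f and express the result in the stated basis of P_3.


the result is g(x) = 112x^3 + (16420/3)x^2 - (9502/9)x + 7448/9

S_{2} f = 56x^4 + 8x^3 + 32x^2 + 2
D_q f = (952/27)x^3 + (49/9)x^2 + (64/3)x
(S_{2} + D_q) f = 56x^4 + (1168/27)x^3 + (337/9)x^2 + (64/3)x + 2
θ (S_{2} + D_q) f = 224x^4 + (1168/9)x^3 + (674/9)x^2 + (64/3)x
D θ (S_{2} + D_q) f = 896x^3 + (1168/3)x^2 + (1348/9)x + 64/3
∇ (D θ) (S_{2} + D_q) f = 2688x^2 - (5728/3)x + 5908/9
S_{1/2} (D θ) (S_{2} + D_q) f = 112x^3 + (292/3)x^2 + (674/9)x + 64/3
D (D θ) (S_{2} + D_q) f = 2688x^2 + (2336/3)x + 1348/9
(∇ + S_{1/2} + D) (D θ) (S_{2} + D_q) f = 112x^3 + (16420/3)x^2 - (9502/9)x + 7448/9


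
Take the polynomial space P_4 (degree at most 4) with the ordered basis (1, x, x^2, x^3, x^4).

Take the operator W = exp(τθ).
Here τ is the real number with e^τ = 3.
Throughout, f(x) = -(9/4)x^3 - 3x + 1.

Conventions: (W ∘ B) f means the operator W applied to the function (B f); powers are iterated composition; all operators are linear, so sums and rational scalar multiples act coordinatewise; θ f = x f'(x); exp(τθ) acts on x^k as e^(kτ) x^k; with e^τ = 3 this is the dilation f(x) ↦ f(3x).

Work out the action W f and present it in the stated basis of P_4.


the result is g(x) = -(243/4)x^3 - 9x + 1

exp(τθ) x^k = e^(kτ) x^k; with e^τ = 3 this sends x^k to 3^k x^k
x ↦ 3 x
x^3 ↦ 27 x^3
applying this coordinatewise to f: exp(τθ) f = -(243/4)x^3 - 9x + 1


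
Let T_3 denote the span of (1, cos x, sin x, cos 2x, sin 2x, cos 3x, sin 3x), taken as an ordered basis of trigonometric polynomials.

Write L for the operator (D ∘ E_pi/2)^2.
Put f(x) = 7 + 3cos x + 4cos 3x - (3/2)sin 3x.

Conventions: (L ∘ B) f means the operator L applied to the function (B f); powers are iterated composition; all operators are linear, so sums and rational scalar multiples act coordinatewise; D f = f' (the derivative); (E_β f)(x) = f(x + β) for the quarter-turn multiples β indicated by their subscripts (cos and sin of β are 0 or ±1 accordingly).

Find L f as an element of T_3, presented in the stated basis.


E_pi/2 f = 7 - 3sin x + (3/2)cos 3x + 4sin 3x
D E_pi/2 f = -3cos x + 12cos 3x - (9/2)sin 3x
E_pi/2 (D ∘ E_pi/2) f = 3sin x + (9/2)cos 3x + 12sin 3x
D E_pi/2 (D ∘ E_pi/2) f = 3cos x + 36cos 3x - (27/2)sin 3x

g(x) = 3cos x + 36cos 3x - (27/2)sin 3x


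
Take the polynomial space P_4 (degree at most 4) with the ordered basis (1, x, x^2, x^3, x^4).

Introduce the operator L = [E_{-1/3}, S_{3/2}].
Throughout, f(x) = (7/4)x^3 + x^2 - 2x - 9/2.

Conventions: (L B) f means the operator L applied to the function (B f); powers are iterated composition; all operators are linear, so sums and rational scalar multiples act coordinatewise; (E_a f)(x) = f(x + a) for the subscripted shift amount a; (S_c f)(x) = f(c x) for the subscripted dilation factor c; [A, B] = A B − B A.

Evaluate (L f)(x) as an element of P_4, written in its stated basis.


g(x) = -(63/32)x^2 + (19/32)x + 275/864

S_{3/2} f = (189/32)x^3 + (9/4)x^2 - 3x - 9/2
E_{-1/3} S_{3/2} f = (189/32)x^3 - (117/32)x^2 - (81/32)x - 111/32
E_{-1/3} f = (7/4)x^3 - (3/4)x^2 - (25/12)x - 409/108
S_{3/2} E_{-1/3} f = (189/32)x^3 - (27/16)x^2 - (25/8)x - 409/108
[E_{-1/3}, S_{3/2}] f = -(63/32)x^2 + (19/32)x + 275/864


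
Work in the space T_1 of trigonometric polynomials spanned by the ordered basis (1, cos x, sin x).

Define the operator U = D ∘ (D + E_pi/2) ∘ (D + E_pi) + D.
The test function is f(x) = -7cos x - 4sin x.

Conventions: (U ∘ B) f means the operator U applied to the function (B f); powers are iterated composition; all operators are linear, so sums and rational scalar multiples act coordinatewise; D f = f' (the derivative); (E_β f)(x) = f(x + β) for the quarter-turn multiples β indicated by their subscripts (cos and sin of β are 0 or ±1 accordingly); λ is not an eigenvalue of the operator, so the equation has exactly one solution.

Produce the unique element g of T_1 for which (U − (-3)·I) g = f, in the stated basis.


g(x) = -(3/2)cos x - (1/2)sin x

write g with unknown coordinates in the stated basis and equate coefficients in (U − (-3)·I) g = f
solving from the highest basis element down gives g = -(3/2)cos x - (1/2)sin x
check: U g = -(5/2)cos x - (5/2)sin x
so U g − (-3)·g = -7cos x - 4sin x = f ✓


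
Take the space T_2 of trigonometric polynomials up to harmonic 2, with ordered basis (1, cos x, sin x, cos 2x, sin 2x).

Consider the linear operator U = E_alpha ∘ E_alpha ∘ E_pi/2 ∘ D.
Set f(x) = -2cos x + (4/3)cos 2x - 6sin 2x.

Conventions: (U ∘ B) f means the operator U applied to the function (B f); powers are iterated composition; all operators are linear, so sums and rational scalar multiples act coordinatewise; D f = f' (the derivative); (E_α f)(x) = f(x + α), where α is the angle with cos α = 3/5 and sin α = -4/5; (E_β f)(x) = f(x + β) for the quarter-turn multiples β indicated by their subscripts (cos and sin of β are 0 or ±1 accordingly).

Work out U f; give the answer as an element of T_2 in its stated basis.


the result is g(x) = -(14/25)cos x + (48/25)sin x - (5428/625)cos 2x - (16312/1875)sin 2x

D f = 2sin x - 12cos 2x - (8/3)sin 2x
E_pi/2 D f = 2cos x + 12cos 2x + (8/3)sin 2x
E_alpha (E_pi/2 ∘ D) f = (6/5)cos x + (8/5)sin x - (148/25)cos 2x + (808/75)sin 2x
E_alpha E_alpha (E_pi/2 ∘ D) f = -(14/25)cos x + (48/25)sin x - (5428/625)cos 2x - (16312/1875)sin 2x


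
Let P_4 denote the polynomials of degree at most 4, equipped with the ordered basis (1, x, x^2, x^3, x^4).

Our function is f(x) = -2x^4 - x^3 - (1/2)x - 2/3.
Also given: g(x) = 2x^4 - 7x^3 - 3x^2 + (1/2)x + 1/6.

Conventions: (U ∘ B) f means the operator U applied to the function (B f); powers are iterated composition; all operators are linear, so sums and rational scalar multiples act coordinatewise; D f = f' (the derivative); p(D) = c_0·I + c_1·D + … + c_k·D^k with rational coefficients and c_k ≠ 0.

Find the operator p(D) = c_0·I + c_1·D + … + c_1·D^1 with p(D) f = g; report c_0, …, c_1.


c_0 = -1, c_1 = 1

D^0 f = -2x^4 - x^3 - (1/2)x - 2/3
D^1 f = -8x^3 - 3x^2 - 1/2
matching coefficients of g against c_0 f + c_1 Df + … from the top degree down determines the c_i
solution: c_0 = -1, c_1 = 1


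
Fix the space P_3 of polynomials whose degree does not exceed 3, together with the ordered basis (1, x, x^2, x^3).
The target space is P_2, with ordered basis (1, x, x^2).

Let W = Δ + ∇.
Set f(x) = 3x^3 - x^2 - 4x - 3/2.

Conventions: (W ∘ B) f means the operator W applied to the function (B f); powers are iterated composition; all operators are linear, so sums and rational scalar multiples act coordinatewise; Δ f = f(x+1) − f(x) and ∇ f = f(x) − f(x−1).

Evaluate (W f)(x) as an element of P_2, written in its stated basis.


Δ f = 9x^2 + 7x - 2
∇ f = 9x^2 - 11x
(Δ + ∇) f = 18x^2 - 4x - 2

g(x) = 18x^2 - 4x - 2


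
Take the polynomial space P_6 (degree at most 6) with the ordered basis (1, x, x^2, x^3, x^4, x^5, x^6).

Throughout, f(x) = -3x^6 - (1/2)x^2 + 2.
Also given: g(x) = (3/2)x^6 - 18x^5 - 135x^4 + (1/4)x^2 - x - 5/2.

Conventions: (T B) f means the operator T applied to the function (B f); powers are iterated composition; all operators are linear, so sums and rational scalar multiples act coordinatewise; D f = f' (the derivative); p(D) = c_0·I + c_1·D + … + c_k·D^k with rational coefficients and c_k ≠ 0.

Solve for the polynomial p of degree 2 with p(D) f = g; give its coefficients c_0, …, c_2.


D^0 f = -3x^6 - (1/2)x^2 + 2
D^1 f = -18x^5 - x
D^2 f = -90x^4 - 1
matching coefficients of g against c_0 f + c_1 Df + … from the top degree down determines the c_i
solution: c_0 = -1/2, c_1 = 1, c_2 = 3/2

p(D) = -(1/2)·I + D + (3/2)·D^2, i.e. c_0 = -1/2, c_1 = 1, c_2 = 3/2


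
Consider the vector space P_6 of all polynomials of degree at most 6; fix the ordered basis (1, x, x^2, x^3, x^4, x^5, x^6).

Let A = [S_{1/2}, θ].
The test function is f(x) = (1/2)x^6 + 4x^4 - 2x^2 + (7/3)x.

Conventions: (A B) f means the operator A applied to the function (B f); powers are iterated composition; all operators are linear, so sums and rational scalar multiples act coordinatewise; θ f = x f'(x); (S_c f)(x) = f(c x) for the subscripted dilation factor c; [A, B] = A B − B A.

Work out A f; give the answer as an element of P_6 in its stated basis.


the result is g(x) = 0

θ f = 3x^6 + 16x^4 - 4x^2 + (7/3)x
S_{1/2} θ f = (3/64)x^6 + x^4 - x^2 + (7/6)x
S_{1/2} f = (1/128)x^6 + (1/4)x^4 - (1/2)x^2 + (7/6)x
θ S_{1/2} f = (3/64)x^6 + x^4 - x^2 + (7/6)x
[S_{1/2}, θ] f = 0


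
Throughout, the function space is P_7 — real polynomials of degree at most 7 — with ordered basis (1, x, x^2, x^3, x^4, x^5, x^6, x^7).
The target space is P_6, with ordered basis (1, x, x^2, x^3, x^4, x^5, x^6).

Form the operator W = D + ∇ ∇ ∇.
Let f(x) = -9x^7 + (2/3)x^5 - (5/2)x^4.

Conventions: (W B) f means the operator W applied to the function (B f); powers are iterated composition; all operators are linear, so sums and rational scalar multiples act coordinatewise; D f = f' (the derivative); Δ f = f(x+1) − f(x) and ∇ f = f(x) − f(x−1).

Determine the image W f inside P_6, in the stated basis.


the result is g(x) = -63x^6 - (5660/3)x^4 + 11330x^3 - 28310x^2 + 33840x - 16064

D f = -63x^6 + (10/3)x^4 - 10x^3
∇ f = -63x^6 + 189x^5 - (935/3)x^4 + (895/3)x^3 - (502/3)x^2 + (149/3)x - 35/6
∇ ∇ f = -378x^5 + 1890x^4 - (13190/3)x^3 + 5600x^2 - (11398/3)x + 1079
∇ ∇ ∇ f = -1890x^4 + 11340x^3 - 28310x^2 + 33840x - 16064
(D + ∇ ∇ ∇) f = -63x^6 - (5660/3)x^4 + 11330x^3 - 28310x^2 + 33840x - 16064


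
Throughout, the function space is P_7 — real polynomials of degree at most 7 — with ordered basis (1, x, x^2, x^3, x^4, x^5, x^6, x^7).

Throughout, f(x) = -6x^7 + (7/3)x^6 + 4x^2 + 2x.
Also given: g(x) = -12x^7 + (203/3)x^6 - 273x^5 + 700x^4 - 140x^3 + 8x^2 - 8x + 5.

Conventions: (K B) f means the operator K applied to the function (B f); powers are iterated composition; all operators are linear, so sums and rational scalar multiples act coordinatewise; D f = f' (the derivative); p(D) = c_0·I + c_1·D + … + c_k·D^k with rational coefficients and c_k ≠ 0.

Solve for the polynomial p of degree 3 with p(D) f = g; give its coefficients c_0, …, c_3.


D^0 f = -6x^7 + (7/3)x^6 + 4x^2 + 2x
D^1 f = -42x^6 + 14x^5 + 8x + 2
D^2 f = -252x^5 + 70x^4 + 8
D^3 f = -1260x^4 + 280x^3
matching coefficients of g against c_0 f + c_1 Df + … from the top degree down determines the c_i
solution: c_0 = 2, c_1 = -3/2, c_2 = 1, c_3 = -1/2

p(D) = 2·I − (3/2)·D + D^2 − (1/2)·D^3, i.e. c_0 = 2, c_1 = -3/2, c_2 = 1, c_3 = -1/2


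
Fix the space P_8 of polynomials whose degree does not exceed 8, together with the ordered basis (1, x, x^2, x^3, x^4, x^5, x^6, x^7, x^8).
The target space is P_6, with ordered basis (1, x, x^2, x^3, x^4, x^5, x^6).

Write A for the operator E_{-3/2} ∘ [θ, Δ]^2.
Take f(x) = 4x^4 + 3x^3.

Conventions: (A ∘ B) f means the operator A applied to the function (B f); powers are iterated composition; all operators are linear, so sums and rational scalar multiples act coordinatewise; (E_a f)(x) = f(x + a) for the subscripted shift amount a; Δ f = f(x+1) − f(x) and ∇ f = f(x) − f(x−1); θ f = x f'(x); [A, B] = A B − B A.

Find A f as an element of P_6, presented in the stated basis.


Δ f = 16x^3 + 33x^2 + 25x + 7
θ Δ f = 48x^3 + 66x^2 + 25x
θ f = 16x^4 + 9x^3
Δ θ f = 64x^3 + 123x^2 + 91x + 25
[θ, Δ] f = -16x^3 - 57x^2 - 66x - 25
Δ [θ, Δ] f = -48x^2 - 162x - 139
θ Δ [θ, Δ] f = -96x^2 - 162x
θ [θ, Δ] f = -48x^3 - 114x^2 - 66x
Δ θ [θ, Δ] f = -144x^2 - 372x - 228
[θ, Δ] [θ, Δ] f = 48x^2 + 210x + 228
E_{-3/2} [θ, Δ]^2 f = 48x^2 + 66x + 21

the image equals g(x) = 48x^2 + 66x + 21


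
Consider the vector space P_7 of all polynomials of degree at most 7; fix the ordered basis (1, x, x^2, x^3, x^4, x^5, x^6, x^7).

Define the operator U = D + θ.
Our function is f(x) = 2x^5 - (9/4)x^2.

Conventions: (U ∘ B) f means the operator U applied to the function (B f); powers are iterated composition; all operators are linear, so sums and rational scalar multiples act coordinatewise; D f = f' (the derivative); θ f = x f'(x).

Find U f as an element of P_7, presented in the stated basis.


the image equals g(x) = 10x^5 + 10x^4 - (9/2)x^2 - (9/2)x

D f = 10x^4 - (9/2)x
θ f = 10x^5 - (9/2)x^2
(D + θ) f = 10x^5 + 10x^4 - (9/2)x^2 - (9/2)x


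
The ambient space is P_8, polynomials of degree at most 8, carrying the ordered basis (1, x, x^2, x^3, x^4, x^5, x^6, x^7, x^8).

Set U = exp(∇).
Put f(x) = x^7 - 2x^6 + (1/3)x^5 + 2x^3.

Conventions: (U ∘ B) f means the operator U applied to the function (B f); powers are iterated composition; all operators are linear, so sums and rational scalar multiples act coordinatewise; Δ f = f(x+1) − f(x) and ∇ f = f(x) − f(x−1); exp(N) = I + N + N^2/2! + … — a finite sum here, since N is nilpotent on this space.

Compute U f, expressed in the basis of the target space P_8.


order-1 term: 7x^6 - 33x^5 + (200/3)x^4 - (235/3)x^3 + (181/3)x^2 - (80/3)x + 16/3
order-2 term: 21x^5 - 135x^4 + (1105/3)x^3 - 535x^2 + (1244/3)x - 136
order-3 term: 35x^4 - 250x^3 + (2125/3)x^2 - 940x + 1474/3
order-4 term: 35x^3 - 240x^2 + (1730/3)x - 1450/3
order-5 term: 21x^2 - 117x + 511/3
order-6 term: 7x - 23
order-7 term: 1
the series for exp(∇) f terminates at order 7
exp(∇) f = x^7 + 5x^6 - (35/3)x^5 - (100/3)x^4 + 77x^3 + (44/3)x^2 - (256/3)x + 77/3

the result is g(x) = x^7 + 5x^6 - (35/3)x^5 - (100/3)x^4 + 77x^3 + (44/3)x^2 - (256/3)x + 77/3


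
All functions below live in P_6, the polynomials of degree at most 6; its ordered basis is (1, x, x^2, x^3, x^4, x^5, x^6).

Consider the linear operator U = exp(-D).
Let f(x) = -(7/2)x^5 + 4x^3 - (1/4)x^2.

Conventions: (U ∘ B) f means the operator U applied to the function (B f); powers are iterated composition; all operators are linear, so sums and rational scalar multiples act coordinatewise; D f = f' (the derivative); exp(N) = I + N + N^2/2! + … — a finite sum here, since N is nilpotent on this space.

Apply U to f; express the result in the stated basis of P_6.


order-1 term: (35/2)x^4 - 12x^2 + (1/2)x
order-2 term: -35x^3 + 12x - 1/4
order-3 term: 35x^2 - 4
order-4 term: -(35/2)x
order-5 term: 7/2
the series for exp(-D) f terminates at order 5
exp(-D) f = -(7/2)x^5 + (35/2)x^4 - 31x^3 + (91/4)x^2 - 5x - 3/4

g(x) = -(7/2)x^5 + (35/2)x^4 - 31x^3 + (91/4)x^2 - 5x - 3/4


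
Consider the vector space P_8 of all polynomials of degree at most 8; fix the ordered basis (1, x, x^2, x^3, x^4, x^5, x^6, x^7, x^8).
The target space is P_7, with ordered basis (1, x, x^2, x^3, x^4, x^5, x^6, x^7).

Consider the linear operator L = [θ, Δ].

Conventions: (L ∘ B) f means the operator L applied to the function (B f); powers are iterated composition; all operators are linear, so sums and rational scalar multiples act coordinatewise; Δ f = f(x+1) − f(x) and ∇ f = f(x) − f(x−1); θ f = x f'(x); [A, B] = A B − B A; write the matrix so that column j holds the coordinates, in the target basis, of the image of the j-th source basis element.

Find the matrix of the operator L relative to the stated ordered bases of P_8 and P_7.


the matrix is [[0, -1, -2, -3, -4, -5, -6, -7, -8]; [0, 0, -2, -6, -12, -20, -30, -42, -56]; [0, 0, 0, -3, -12, -30, -60, -105, -168]; [0, 0, 0, 0, -4, -20, -60, -140, -280]; [0, 0, 0, 0, 0, -5, -30, -105, -280]; [0, 0, 0, 0, 0, 0, -6, -42, -168]; [0, 0, 0, 0, 0, 0, 0, -7, -56]; [0, 0, 0, 0, 0, 0, 0, 0, -8]] (rows listed top to bottom)

image of 1: 0
image of x: -1
image of x^2: -2x - 2
image of x^3: -3x^2 - 6x - 3
image of x^4: -4x^3 - 12x^2 - 12x - 4
image of x^5: -5x^4 - 20x^3 - 30x^2 - 20x - 5
image of x^6: -6x^5 - 30x^4 - 60x^3 - 60x^2 - 30x - 6
image of x^7: -7x^6 - 42x^5 - 105x^4 - 140x^3 - 105x^2 - 42x - 7
image of x^8: -8x^7 - 56x^6 - 168x^5 - 280x^4 - 280x^3 - 168x^2 - 56x - 8
each image's coordinates form column j of the matrix


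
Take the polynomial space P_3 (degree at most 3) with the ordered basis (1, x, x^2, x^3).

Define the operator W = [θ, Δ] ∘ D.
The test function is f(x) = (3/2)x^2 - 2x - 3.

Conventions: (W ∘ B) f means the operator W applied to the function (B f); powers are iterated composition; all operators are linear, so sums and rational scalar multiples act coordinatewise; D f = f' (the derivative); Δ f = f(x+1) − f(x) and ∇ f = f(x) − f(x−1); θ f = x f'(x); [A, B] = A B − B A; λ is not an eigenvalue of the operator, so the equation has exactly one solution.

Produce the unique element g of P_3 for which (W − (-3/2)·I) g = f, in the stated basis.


write g with unknown coordinates in the stated basis and equate coefficients in (W − (-3/2)·I) g = f
solving from the highest basis element down gives g = x^2 - (4/3)x - 2/3
check: W g = -2
so W g − (-3/2)·g = (3/2)x^2 - 2x - 3 = f ✓

the image equals g(x) = x^2 - (4/3)x - 2/3


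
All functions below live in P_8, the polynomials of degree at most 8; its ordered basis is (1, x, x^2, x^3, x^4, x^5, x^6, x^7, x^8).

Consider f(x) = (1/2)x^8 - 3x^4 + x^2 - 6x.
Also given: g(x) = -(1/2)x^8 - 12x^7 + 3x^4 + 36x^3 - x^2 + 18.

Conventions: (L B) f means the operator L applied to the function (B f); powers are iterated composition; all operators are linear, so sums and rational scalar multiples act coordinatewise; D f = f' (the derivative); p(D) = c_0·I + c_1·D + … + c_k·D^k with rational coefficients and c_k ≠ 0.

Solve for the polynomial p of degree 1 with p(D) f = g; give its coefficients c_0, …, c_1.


D^0 f = (1/2)x^8 - 3x^4 + x^2 - 6x
D^1 f = 4x^7 - 12x^3 + 2x - 6
matching coefficients of g against c_0 f + c_1 Df + … from the top degree down determines the c_i
solution: c_0 = -1, c_1 = -3

c_0 = -1, c_1 = -3


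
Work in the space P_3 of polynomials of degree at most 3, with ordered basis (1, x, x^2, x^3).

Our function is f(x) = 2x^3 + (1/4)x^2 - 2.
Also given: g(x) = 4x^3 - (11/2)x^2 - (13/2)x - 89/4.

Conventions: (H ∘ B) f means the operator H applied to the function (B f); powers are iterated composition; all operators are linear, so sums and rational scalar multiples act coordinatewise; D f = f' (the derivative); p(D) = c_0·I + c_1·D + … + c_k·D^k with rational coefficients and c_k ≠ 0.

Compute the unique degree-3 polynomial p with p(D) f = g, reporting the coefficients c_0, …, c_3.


D^0 f = 2x^3 + (1/4)x^2 - 2
D^1 f = 6x^2 + (1/2)x
D^2 f = 12x + 1/2
D^3 f = 12
matching coefficients of g against c_0 f + c_1 Df + … from the top degree down determines the c_i
solution: c_0 = 2, c_1 = -1, c_2 = -1/2, c_3 = -3/2

p(D) = 2·I − D − (1/2)·D^2 − (3/2)·D^3, i.e. c_0 = 2, c_1 = -1, c_2 = -1/2, c_3 = -3/2


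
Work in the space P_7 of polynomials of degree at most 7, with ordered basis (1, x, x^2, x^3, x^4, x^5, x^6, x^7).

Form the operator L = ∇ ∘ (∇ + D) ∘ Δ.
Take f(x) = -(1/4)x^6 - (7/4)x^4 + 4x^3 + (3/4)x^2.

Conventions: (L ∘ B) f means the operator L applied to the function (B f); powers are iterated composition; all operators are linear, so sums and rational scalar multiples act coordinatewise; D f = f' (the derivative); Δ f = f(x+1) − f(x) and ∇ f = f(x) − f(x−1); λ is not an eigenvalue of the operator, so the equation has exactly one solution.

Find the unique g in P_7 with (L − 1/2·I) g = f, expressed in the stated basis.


the result is g(x) = (1/2)x^6 + (7/2)x^4 + 232x^3 - (363/2)x^2 + 576x + 5424

write g with unknown coordinates in the stated basis and equate coefficients in (L − 1/2·I) g = f
solving from the highest basis element down gives g = (1/2)x^6 + (7/2)x^4 + 232x^3 - (363/2)x^2 + 576x + 5424
check: L g = 120x^3 - 90x^2 + 288x + 2712
so L g − 1/2·g = -(1/4)x^6 - (7/4)x^4 + 4x^3 + (3/4)x^2 = f ✓


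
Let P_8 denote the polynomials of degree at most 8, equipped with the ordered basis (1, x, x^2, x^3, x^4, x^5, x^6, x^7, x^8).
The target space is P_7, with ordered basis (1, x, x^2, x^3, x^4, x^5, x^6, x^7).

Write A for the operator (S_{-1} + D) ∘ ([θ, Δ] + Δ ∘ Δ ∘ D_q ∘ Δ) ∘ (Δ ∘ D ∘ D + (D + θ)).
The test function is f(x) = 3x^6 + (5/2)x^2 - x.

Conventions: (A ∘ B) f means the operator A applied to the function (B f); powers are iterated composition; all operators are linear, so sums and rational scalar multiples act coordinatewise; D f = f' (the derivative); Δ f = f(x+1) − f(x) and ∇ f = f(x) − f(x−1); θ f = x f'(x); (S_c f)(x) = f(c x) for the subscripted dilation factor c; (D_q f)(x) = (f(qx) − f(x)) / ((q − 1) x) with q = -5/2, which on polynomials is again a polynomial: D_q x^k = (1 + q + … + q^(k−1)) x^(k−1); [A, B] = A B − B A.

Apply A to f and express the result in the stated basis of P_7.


the result is g(x) = 108x^5 - 1170x^4 - 1080x^3 + 29511x^2 + 22240x + 133899/2

D f = 18x^5 + 5x - 1
D D f = 90x^4 + 5
Δ D D f = 360x^3 + 540x^2 + 360x + 90
D f = 18x^5 + 5x - 1
θ f = 18x^6 + 5x^2 - x
(D + θ) f = 18x^6 + 18x^5 + 5x^2 + 4x - 1
(Δ ∘ D ∘ D + (D + θ)) f = 18x^6 + 18x^5 + 360x^3 + 545x^2 + 364x + 89
Δ (Δ ∘ D ∘ D + (D + θ)) f = 108x^5 + 360x^4 + 540x^3 + 1530x^2 + 2368x + 1305
θ Δ (Δ ∘ D ∘ D + (D + θ)) f = 540x^5 + 1440x^4 + 1620x^3 + 3060x^2 + 2368x
θ (Δ ∘ D ∘ D + (D + θ)) f = 108x^6 + 90x^5 + 1080x^3 + 1090x^2 + 364x
Δ θ (Δ ∘ D ∘ D + (D + θ)) f = 648x^5 + 2070x^4 + 3060x^3 + 5760x^2 + 6518x + 2732
[θ, Δ] (Δ ∘ D ∘ D + (D + θ)) f = -108x^5 - 630x^4 - 1440x^3 - 2700x^2 - 4150x - 2732
Δ (Δ ∘ D ∘ D + (D + θ)) f = 108x^5 + 360x^4 + 540x^3 + 1530x^2 + 2368x + 1305
D_q Δ (Δ ∘ D ∘ D + (D + θ)) f = (12177/4)x^4 - 3915x^3 + 2565x^2 - 2295x + 2368
Δ D_q Δ (Δ ∘ D ∘ D + (D + θ)) f = 12177x^3 + (13041/2)x^2 + 5562x - 2403/4
Δ (Δ ∘ D_q ∘ Δ) (Δ ∘ D ∘ D + (D + θ)) f = 36531x^2 + 49572x + 48519/2
([θ, Δ] + Δ ∘ Δ ∘ D_q ∘ Δ) (Δ ∘ D ∘ D + (D + θ)) f = -108x^5 - 630x^4 - 1440x^3 + 33831x^2 + 45422x + 43055/2
S_{-1} ([θ, Δ] + Δ ∘ Δ ∘ D_q ∘ Δ) (Δ ∘ D ∘ D + (D + θ)) f = 108x^5 - 630x^4 + 1440x^3 + 33831x^2 - 45422x + 43055/2
D ([θ, Δ] + Δ ∘ Δ ∘ D_q ∘ Δ) (Δ ∘ D ∘ D + (D + θ)) f = -540x^4 - 2520x^3 - 4320x^2 + 67662x + 45422
(S_{-1} + D) ([θ, Δ] + Δ ∘ Δ ∘ D_q ∘ Δ) (Δ ∘ D ∘ D + (D + θ)) f = 108x^5 - 1170x^4 - 1080x^3 + 29511x^2 + 22240x + 133899/2


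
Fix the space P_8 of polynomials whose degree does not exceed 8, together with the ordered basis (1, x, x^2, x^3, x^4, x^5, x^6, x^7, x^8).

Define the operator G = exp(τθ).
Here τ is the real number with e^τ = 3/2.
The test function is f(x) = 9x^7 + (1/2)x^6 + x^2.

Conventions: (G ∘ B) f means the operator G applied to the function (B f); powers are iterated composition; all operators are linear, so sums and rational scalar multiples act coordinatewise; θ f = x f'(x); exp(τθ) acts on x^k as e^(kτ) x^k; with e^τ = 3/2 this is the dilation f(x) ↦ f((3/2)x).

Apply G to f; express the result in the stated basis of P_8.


g(x) = (19683/128)x^7 + (729/128)x^6 + (9/4)x^2

exp(τθ) x^k = e^(kτ) x^k; with e^τ = 3/2 this sends x^k to (3/2)^k x^k
x^2 ↦ 9/4 x^2
x^6 ↦ 729/64 x^6
x^7 ↦ 2187/128 x^7
applying this coordinatewise to f: exp(τθ) f = (19683/128)x^7 + (729/128)x^6 + (9/4)x^2


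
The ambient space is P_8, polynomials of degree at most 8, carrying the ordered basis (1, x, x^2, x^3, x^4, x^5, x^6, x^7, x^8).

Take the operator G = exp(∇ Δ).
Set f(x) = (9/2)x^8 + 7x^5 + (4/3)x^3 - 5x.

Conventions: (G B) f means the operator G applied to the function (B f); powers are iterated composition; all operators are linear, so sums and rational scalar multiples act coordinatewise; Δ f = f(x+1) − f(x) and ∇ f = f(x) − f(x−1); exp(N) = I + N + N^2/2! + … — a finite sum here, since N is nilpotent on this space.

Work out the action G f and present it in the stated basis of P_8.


g(x) = (9/2)x^8 + 252x^6 + 7x^5 + 4410x^4 + (424/3)x^3 + 22932x^2 + 493x + 16263

order-1 term: 252x^6 + 630x^4 + 140x^3 + 252x^2 + 78x + 9
order-2 term: 3780x^4 + 7560x^2 + 420x + 1134
order-3 term: 15120x^2 + 7560
order-4 term: 7560
the series for exp(∇ Δ) f terminates at order 4
exp(∇ Δ) f = (9/2)x^8 + 252x^6 + 7x^5 + 4410x^4 + (424/3)x^3 + 22932x^2 + 493x + 16263


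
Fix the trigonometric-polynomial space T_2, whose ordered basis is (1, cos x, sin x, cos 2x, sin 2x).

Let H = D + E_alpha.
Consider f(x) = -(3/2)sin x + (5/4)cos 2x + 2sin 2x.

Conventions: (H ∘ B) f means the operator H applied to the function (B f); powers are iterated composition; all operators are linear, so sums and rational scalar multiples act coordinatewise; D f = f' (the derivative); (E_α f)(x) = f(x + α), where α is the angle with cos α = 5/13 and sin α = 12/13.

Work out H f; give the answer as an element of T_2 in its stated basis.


D f = -(3/2)cos x + 4cos 2x - (5/2)sin 2x
E_alpha f = -(18/13)cos x - (15/26)sin x + (365/676)cos 2x - (388/169)sin 2x
(D + E_alpha) f = -(75/26)cos x - (15/26)sin x + (3069/676)cos 2x - (1621/338)sin 2x

the result is g(x) = -(75/26)cos x - (15/26)sin x + (3069/676)cos 2x - (1621/338)sin 2x
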